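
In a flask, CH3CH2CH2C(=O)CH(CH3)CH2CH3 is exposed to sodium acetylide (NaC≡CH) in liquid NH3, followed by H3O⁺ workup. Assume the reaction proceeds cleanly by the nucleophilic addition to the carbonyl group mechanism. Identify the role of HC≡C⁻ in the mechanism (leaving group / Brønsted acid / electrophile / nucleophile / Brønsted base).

Step 1: Nucleophilic addition: HC≡C⁻ adds to the carbonyl carbon, pushing the π(C=O) electron pair onto oxygen and giving a tetrahedral alkoxide.
HC≡C⁻ donates an electron pair to form a new σ-bond to carbon — it is the nucleophile.

nucleophile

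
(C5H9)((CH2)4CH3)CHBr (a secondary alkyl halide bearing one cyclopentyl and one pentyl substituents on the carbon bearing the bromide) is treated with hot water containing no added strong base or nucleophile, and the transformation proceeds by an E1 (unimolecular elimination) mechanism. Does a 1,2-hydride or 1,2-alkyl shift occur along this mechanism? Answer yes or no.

yes

The first-formed carbocation is secondary.
The adjacent cyclopentyl carbon already bears 2 other carbon substituents and has a hydrogen to migrate; after a 1,2-hydride shift from that carbon the positive charge sits on a tertiary centre.
Tertiary is more stable than secondary, so the shift occurs.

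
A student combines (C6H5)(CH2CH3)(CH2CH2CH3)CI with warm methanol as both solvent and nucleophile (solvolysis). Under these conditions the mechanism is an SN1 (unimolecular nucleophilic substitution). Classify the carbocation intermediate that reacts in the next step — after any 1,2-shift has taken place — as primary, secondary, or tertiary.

Step 1: The C–I bond breaks with both electrons going to the iodide; I⁻ leaves and a tertiary carbocation remains.
No single 1,2-shift to an adjacent carbon would give a more-substituted cation, so no rearrangement occurs.

tertiary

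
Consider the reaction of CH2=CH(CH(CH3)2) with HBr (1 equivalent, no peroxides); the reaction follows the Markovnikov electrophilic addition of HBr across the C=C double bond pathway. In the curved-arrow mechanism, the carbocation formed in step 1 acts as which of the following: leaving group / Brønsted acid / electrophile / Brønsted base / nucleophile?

Step 3: The Br⁻ anion donates a lone pair to the carbocation, forming the new C–Br σ-bond and giving the neutral alkyl halide.
The carbocation formed in step 1 accepts an electron pair into an empty or π* orbital — it is the electrophile.

electrophile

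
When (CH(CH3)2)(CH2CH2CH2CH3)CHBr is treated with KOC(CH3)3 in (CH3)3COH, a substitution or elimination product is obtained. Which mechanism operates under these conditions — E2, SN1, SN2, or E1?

E2

Conditions: a strong/bulky base with a secondary substrate bearing a β-hydrogen.
These conditions are the textbook signature of the E2 pathway.
A strong (often hindered) base removes a β-H in concert with loss of the leaving group — bimolecular elimination.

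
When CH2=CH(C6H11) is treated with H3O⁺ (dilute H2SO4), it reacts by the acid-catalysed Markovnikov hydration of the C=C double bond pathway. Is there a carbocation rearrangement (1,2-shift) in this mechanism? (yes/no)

yes

The first-formed carbocation is secondary.
The adjacent cyclohexyl carbon already bears 2 other carbon substituents and has a hydrogen to migrate; after a 1,2-hydride shift from that carbon the positive charge sits on a tertiary centre.
Tertiary is more stable than secondary, so the shift occurs.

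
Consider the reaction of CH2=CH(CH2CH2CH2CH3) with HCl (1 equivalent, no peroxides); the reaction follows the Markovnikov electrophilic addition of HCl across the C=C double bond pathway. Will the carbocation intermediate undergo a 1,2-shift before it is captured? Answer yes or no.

no

The first-formed carbocation is secondary.
No single 1,2-shift to an adjacent carbon would produce a more-substituted cation than the one already present, so no rearrangement occurs.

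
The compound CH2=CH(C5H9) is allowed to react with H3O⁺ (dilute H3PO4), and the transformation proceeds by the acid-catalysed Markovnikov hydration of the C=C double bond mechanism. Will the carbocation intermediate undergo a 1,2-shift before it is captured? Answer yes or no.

The first-formed carbocation is secondary.
The adjacent cyclopentyl carbon already bears 2 other carbon substituents and has a hydrogen to migrate; after a 1,2-hydride shift from that carbon the positive charge sits on a tertiary centre.
Tertiary is more stable than secondary, so the shift occurs.

yes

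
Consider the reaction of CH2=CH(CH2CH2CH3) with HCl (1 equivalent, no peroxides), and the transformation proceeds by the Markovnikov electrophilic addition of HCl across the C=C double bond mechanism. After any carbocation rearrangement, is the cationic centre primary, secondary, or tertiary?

secondary

Step 1: Protonation of the alkene by HCl: the π bond acts as the nucleophile and picks up H⁺, giving the more stable (Markovnikov) secondary carbocation. The H–Cl bond breaks heterolytically, releasing Cl⁻.
No single 1,2-shift to an adjacent carbon would give a more-substituted cation, so no rearrangement occurs.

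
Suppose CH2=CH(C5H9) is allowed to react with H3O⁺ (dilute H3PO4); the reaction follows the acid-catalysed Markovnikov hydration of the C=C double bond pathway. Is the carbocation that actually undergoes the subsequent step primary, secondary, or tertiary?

Step 1: The π electrons of the C=C bond attack a proton of H3O⁺; Markovnikov addition places the new C–H on the less-substituted alkene carbon, so the positive charge ends up on the more-substituted carbon — a secondary carbocation. H2O is released.
Step 2: A hydride (H with its bonding pair) migrates from the adjacent cyclopentyl carbon to the cationic centre — a 1,2-hydride shift — upgrading the secondary cation to a tertiary one.
The cation rearranges from secondary to tertiary via a 1,2-hydride shift from the adjacent cyclopentyl carbon; the tertiary cation is what reacts next.

tertiary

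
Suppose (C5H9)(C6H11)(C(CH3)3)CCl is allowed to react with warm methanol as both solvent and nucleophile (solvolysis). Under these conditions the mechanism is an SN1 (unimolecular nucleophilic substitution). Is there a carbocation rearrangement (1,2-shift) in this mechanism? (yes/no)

The first-formed carbocation is tertiary.
No single 1,2-shift to an adjacent carbon would produce a more-substituted cation than the one already present, so no rearrangement occurs.

no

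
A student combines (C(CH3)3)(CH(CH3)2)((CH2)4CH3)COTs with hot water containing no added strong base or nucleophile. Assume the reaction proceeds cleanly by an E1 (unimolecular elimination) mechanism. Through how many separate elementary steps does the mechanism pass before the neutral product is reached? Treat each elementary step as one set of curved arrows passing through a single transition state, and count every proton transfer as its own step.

2

Step 1: Unassisted departure of TsO⁻ (taking the C–O bonding pair) generates a tertiary carbocation.
(No 1,2-shift: no single shift to an adjacent carbon would give a more stable cation.)
Step 2: A weak base (a water molecule from the solvent) removes a proton from a carbon adjacent to the cationic centre; the electrons of that C–H bond become the new π(C=C) bond, giving the alkene.
Total: 2 elementary steps.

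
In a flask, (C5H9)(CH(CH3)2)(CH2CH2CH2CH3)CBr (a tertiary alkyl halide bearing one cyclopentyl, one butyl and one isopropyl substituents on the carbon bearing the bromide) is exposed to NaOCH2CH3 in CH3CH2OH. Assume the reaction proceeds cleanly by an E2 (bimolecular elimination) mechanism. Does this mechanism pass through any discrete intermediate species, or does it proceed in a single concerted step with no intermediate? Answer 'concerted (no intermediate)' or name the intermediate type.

concerted (no intermediate)

Concerted anti-periplanar elimination: CH3CH2O⁻ abstracts a β-H while Br⁻ leaves, and the C–H electrons become the new C=C π bond — all in a single transition state.
All bond changes occur in one transition state; no discrete intermediate is formed.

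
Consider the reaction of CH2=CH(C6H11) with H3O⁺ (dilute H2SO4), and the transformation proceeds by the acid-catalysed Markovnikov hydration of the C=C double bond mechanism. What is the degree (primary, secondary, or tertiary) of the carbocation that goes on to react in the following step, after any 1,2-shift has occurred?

tertiary

Step 1: The π electrons of the C=C bond attack a proton of H3O⁺; Markovnikov addition places the new C–H on the less-substituted alkene carbon, so the positive charge ends up on the more-substituted carbon — a secondary carbocation. H2O is released.
Step 2: A hydride (H with its bonding pair) migrates from the adjacent cyclohexyl carbon to the cationic centre — a 1,2-hydride shift — upgrading the secondary cation to a tertiary one.
The cation rearranges from secondary to tertiary via a 1,2-hydride shift from the adjacent cyclohexyl carbon; the tertiary cation is what reacts next.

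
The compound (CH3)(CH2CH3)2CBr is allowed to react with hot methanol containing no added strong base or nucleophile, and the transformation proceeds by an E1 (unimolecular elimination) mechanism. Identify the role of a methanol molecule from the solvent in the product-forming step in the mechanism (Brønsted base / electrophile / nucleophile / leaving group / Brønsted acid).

Step 2: A weak base (a methanol molecule from the solvent) removes a proton from a carbon adjacent to the cationic centre; the electrons of that C–H bond become the new π(C=C) bond, giving the alkene.
A methanol molecule from the solvent in the product-forming step accepts a proton in a proton-transfer step — a Brønsted base.

Brønsted base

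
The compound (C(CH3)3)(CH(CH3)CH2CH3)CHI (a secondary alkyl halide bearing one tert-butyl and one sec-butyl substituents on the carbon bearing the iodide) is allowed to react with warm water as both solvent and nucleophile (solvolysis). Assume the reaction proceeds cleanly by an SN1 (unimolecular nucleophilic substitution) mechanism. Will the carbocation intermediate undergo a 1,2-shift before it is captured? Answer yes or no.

The first-formed carbocation is secondary.
The adjacent sec-butyl carbon already bears 2 other carbon substituents and has a hydrogen to migrate; after a 1,2-hydride shift from that carbon the positive charge sits on a tertiary centre.
Tertiary is more stable than secondary, so the shift occurs.

yes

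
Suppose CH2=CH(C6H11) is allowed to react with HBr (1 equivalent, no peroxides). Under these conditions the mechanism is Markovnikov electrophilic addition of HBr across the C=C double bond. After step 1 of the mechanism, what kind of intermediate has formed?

secondary carbocation

Step 1: Electrophilic addition begins with the π(C=C) electrons forming a bond to the proton of HBr. Following Markovnikov's rule, the resulting cation is secondary. The H–Br bond breaks heterolytically, releasing Br⁻.
After step 1 the species present is a secondary carbocation.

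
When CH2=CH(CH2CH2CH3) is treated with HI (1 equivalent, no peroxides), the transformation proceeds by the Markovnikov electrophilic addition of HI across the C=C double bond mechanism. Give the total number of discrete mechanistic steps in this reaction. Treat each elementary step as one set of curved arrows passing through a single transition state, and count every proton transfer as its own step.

2

Step 1: Electrophilic addition begins with the π(C=C) electrons forming a bond to the proton of HI. Following Markovnikov's rule, the resulting cation is secondary. The H–I bond breaks heterolytically, releasing I⁻.
(No 1,2-shift: no single shift to an adjacent carbon would give a more stable cation.)
Step 2: I⁻ captures the cation: a lone pair on I⁻ fills the empty p orbital, producing the alkyl halide product.
Total: 2 elementary steps.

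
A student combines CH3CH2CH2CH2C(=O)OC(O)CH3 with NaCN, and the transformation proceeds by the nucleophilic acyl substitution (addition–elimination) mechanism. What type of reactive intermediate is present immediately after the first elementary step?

Step 1: CN⁻ adds to the carbonyl carbon; the C=O π electrons shift onto oxygen and a tetrahedral alkoxide intermediate forms.
After step 1 the species present is a tetrahedral intermediate.

tetrahedral intermediate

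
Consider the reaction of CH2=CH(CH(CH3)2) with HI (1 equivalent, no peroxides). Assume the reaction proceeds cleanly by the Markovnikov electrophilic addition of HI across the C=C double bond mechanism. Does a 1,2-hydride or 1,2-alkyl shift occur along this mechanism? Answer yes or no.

The first-formed carbocation is secondary.
The adjacent isopropyl carbon already bears 2 other carbon substituents and has a hydrogen to migrate; after a 1,2-hydride shift from that carbon the positive charge sits on a tertiary centre.
Tertiary is more stable than secondary, so the shift occurs.

yes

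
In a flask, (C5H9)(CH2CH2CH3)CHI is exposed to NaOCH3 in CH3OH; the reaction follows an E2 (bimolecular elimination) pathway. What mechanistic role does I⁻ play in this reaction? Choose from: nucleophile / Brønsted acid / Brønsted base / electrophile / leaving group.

Step 1: Concerted anti-periplanar elimination: CH3O⁻ abstracts a β-H while I⁻ leaves, and the C–H electrons become the new C=C π bond — all in a single transition state.
I⁻ departs with both electrons of the breaking σ-bond — that is the definition of a leaving group.

leaving group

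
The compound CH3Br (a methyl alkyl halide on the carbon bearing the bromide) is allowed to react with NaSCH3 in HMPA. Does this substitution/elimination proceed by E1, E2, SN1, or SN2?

Conditions: a methyl substrate with a strong nucleophile in the polar aprotic solvent HMPA.
These conditions are the textbook signature of the SN2 pathway.
An unhindered substrate with a strong nucleophile in a polar aprotic solvent favours one-step backside displacement.

SN2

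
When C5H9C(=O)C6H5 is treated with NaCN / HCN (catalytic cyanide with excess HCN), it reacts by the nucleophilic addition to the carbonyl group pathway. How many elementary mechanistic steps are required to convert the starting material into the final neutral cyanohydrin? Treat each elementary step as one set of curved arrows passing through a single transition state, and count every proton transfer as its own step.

2

Step 1: A lone pair / filled orbital on CN⁻ attacks the electrophilic carbonyl carbon; the π(C=O) electrons shift onto oxygen, producing a tetrahedral alkoxide intermediate.
Step 2: The alkoxide is protonated in situ by undissociated HCN, yielding a cyanohydrin; the CN⁻ so formed carries on the cycle.
Total: 2 elementary steps.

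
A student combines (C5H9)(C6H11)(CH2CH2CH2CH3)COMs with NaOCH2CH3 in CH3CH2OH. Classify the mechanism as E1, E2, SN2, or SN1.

Conditions: a strong base with a tertiary substrate bearing a β-hydrogen.
These conditions are the textbook signature of the E2 pathway.
A strong (often hindered) base removes a β-H in concert with loss of the leaving group — bimolecular elimination.

E2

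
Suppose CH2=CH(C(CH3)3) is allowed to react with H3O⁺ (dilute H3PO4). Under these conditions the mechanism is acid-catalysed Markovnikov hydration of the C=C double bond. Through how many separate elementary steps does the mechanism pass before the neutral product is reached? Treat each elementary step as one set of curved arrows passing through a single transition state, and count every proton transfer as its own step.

Step 1: Electrophilic addition begins with the π(C=C) electrons forming a bond to the proton of H3O⁺. Following Markovnikov's rule, the resulting cation is secondary. H2O is released.
Step 2: A 1,2-methyl shift from the adjacent tert-butyl carbon moves the positive charge from the secondary centre to an adjacent carbon, generating a more stable tertiary carbocation.
Step 3: Water acts as the nucleophile: an oxygen lone pair bonds to the cationic carbon, giving an oxonium-ion intermediate.
Step 4: H2O removes a proton from the oxonium oxygen, regenerating H3O⁺ and giving the neutral alcohol.
Total: 4 elementary steps.

4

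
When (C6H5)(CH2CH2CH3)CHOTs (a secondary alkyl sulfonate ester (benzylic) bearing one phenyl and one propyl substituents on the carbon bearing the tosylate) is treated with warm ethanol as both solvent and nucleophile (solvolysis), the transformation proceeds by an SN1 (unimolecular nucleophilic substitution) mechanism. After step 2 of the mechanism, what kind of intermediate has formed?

oxonium ion

Step 1: Unassisted departure of TsO⁻ (taking the C–O bonding pair) generates a secondary carbocation.
Step 2: Nucleophilic capture: the oxygen of CH3CH2OH bonds to the cationic carbon, producing an oxonium-ion intermediate.
After step 2 the species present is an oxonium ion.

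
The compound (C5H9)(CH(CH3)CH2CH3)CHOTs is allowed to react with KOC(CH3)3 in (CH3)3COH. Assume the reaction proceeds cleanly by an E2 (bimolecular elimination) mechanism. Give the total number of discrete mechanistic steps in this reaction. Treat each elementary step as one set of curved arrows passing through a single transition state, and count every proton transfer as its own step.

Step 1: In one step, (CH3)3CO⁻ pulls off a β-proton, the C–O bond cleaves, and a C=C double bond forms between the α- and β-carbons (E2, anti elimination).
Total: 1 elementary step.

1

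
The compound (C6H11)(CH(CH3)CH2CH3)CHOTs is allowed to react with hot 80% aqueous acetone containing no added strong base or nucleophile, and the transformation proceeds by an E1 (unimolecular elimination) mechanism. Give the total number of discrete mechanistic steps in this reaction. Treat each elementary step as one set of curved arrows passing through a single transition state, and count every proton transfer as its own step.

3

Step 1: The C–O bond breaks with both electrons going to the tosylate; TsO⁻ leaves and a secondary carbocation remains.
Step 2: A hydride (H with its bonding pair) migrates from the adjacent sec-butyl carbon to the cationic centre — a 1,2-hydride shift — upgrading the secondary cation to a tertiary one.
Step 3: A weak base (a water molecule from the solvent) removes a proton from a carbon adjacent to the cationic centre; the electrons of that C–H bond become the new π(C=C) bond, giving the alkene.
Total: 3 elementary steps.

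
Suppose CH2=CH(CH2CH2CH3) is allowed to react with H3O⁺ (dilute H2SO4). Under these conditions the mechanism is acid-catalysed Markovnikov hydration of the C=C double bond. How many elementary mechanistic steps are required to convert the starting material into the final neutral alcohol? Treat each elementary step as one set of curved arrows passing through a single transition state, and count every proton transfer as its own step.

Step 1: Electrophilic addition begins with the π(C=C) electrons forming a bond to the proton of H3O⁺. Following Markovnikov's rule, the resulting cation is secondary. H2O is released.
(No 1,2-shift: no single shift to an adjacent carbon would give a more stable cation.)
Step 2: A lone pair on the oxygen of H2O attacks the carbocation, forming a C–O bond and an oxonium ion (a protonated alcohol).
Step 3: H2O removes a proton from the oxonium oxygen, regenerating H3O⁺ and giving the neutral alcohol.
Total: 3 elementary steps.

3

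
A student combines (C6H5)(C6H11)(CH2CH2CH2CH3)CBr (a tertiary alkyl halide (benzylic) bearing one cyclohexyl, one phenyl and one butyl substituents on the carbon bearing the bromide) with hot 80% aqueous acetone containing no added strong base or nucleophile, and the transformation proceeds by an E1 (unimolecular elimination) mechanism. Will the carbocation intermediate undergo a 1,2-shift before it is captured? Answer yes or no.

The first-formed carbocation is tertiary.
No single 1,2-shift to an adjacent carbon would produce a more-substituted cation than the one already present, so no rearrangement occurs.

no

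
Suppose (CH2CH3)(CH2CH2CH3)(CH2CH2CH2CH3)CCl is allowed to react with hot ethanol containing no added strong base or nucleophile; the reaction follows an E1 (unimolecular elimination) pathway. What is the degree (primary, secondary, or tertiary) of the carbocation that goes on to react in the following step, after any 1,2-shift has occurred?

Step 1: The C–Cl bond breaks with both electrons going to the chloride; Cl⁻ leaves and a tertiary carbocation remains.
No single 1,2-shift to an adjacent carbon would give a more-substituted cation, so no rearrangement occurs.

tertiary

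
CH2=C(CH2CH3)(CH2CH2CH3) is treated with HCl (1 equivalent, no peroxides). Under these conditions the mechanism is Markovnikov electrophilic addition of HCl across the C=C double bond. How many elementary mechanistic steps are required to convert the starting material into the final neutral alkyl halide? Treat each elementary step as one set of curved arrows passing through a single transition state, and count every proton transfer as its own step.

2

Step 1: The π electrons of the C=C bond attack a proton of HCl; Markovnikov addition places the new C–H on the less-substituted alkene carbon, so the positive charge ends up on the more-substituted carbon — a tertiary carbocation. The H–Cl bond breaks heterolytically, releasing Cl⁻.
(No 1,2-shift: no single shift to an adjacent carbon would give a more stable cation.)
Step 2: The Cl⁻ anion donates a lone pair to the carbocation, forming the new C–Cl σ-bond and giving the neutral alkyl halide.
Total: 2 elementary steps.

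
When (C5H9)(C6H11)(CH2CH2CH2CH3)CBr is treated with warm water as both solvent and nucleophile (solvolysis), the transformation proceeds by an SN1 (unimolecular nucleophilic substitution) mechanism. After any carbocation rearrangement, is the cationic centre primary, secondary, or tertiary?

tertiary

Step 1: Ionisation: the C–Br σ-bond cleaves heterolytically; both bonding electrons depart with Br⁻, leaving a tertiary carbocation at the α-carbon.
No single 1,2-shift to an adjacent carbon would give a more-substituted cation, so no rearrangement occurs.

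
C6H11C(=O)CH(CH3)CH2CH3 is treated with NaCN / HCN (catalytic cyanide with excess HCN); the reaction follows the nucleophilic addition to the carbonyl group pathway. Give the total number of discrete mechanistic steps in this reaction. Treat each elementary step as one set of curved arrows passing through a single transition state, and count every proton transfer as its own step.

2

Step 1: A lone pair / filled orbital on CN⁻ attacks the electrophilic carbonyl carbon; the π(C=O) electrons shift onto oxygen, producing a tetrahedral alkoxide intermediate.
Step 2: The alkoxide is protonated in situ by undissociated HCN, yielding a cyanohydrin; the CN⁻ so formed carries on the cycle.
Total: 2 elementary steps.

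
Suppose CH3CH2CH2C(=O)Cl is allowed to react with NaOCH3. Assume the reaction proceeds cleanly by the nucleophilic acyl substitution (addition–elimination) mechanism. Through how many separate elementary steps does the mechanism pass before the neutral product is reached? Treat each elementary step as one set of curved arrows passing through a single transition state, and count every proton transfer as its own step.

Step 1: Nucleophilic addition of CH3O⁻ to the acyl carbon breaks the π(C=O) bond and yields a tetrahedral, anionic intermediate.
Step 2: Collapse of the tetrahedral intermediate: the alkoxide oxygen pushes its lone pair back to re-form C=O while Cl⁻ leaves.
Total: 2 elementary steps.

2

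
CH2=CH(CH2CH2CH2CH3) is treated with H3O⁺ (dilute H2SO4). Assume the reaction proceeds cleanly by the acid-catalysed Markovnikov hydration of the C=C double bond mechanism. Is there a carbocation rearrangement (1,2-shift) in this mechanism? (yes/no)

The first-formed carbocation is secondary.
No single 1,2-shift to an adjacent carbon would produce a more-substituted cation than the one already present, so no rearrangement occurs.

no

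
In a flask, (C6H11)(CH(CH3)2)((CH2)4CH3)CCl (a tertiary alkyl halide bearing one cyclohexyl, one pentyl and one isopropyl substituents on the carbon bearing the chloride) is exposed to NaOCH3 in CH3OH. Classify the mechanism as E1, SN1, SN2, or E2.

Conditions: a strong base with a tertiary substrate bearing a β-hydrogen.
These conditions are the textbook signature of the E2 pathway.
A strong (often hindered) base removes a β-H in concert with loss of the leaving group — bimolecular elimination.

E2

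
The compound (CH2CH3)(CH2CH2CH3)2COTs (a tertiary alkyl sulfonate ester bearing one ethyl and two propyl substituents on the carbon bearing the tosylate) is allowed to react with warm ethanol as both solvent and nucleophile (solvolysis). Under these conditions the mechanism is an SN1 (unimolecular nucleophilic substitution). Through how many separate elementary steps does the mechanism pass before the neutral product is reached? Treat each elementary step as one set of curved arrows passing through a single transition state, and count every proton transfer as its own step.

3

Step 1: The C–O bond breaks with both electrons going to the tosylate; TsO⁻ leaves and a tertiary carbocation remains.
(No 1,2-shift: no single shift to an adjacent carbon would give a more stable cation.)
Step 2: A lone pair on the oxygen of CH3CH2OH attacks the carbocation, forming a new C–O σ-bond and an oxonium ion.
Step 3: Proton transfer from the O–H of the oxonium ion to a solvent molecule delivers the neutral ether.
Total: 3 elementary steps.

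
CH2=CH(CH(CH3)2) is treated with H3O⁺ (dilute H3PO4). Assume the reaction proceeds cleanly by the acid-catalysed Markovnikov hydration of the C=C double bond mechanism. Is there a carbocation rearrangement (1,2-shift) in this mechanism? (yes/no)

The first-formed carbocation is secondary.
The adjacent isopropyl carbon already bears 2 other carbon substituents and has a hydrogen to migrate; after a 1,2-hydride shift from that carbon the positive charge sits on a tertiary centre.
Tertiary is more stable than secondary, so the shift occurs.

yes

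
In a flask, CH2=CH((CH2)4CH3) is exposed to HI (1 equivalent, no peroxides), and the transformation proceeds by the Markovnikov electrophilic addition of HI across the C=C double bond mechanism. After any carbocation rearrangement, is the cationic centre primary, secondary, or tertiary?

Step 1: Electrophilic addition begins with the π(C=C) electrons forming a bond to the proton of HI. Following Markovnikov's rule, the resulting cation is secondary. The H–I bond breaks heterolytically, releasing I⁻.
No single 1,2-shift to an adjacent carbon would give a more-substituted cation, so no rearrangement occurs.

secondary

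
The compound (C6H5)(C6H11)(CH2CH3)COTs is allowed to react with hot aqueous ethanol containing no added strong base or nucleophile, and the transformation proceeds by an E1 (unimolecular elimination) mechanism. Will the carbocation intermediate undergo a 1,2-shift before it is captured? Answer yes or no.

The first-formed carbocation is tertiary.
No single 1,2-shift to an adjacent carbon would produce a more-substituted cation than the one already present, so no rearrangement occurs.

no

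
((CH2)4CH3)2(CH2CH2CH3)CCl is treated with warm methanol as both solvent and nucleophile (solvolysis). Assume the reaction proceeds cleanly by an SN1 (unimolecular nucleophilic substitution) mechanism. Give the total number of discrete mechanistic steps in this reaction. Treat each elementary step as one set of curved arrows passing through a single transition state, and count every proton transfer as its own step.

3

Step 1: Rate-determining heterolysis of the C–Cl bond gives Cl⁻ and a tertiary carbocation.
(No 1,2-shift: no single shift to an adjacent carbon would give a more stable cation.)
Step 2: Nucleophilic capture: the oxygen of CH3OH bonds to the cationic carbon, producing an oxonium-ion intermediate.
Step 3: A second solvent molecule removes the proton on oxygen, giving the neutral ether product.
Total: 3 elementary steps.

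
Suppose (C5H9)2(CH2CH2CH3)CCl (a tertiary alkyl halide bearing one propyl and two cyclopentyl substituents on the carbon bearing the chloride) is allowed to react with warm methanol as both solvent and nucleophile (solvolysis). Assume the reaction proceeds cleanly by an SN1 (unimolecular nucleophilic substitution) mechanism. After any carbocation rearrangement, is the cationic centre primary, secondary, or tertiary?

Step 1: The C–Cl bond breaks with both electrons going to the chloride; Cl⁻ leaves and a tertiary carbocation remains.
No single 1,2-shift to an adjacent carbon would give a more-substituted cation, so no rearrangement occurs.

tertiary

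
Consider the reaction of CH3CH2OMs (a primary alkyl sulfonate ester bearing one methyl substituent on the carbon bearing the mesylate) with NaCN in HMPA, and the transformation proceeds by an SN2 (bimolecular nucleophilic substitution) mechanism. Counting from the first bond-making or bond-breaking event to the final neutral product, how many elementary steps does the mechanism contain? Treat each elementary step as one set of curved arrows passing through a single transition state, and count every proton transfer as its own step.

Step 1: The cyanide nucleophile donates a lone pair from C to the α-carbon in a backside attack; simultaneously the C–O σ-bond breaks and both of its electrons leave with MsO⁻. One concerted step with inversion of configuration.
Total: 1 elementary step.

1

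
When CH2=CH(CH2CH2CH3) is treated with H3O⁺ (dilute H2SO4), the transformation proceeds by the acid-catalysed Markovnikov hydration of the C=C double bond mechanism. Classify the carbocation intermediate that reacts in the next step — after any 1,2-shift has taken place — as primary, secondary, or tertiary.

secondary

Step 1: Protonation of the alkene by H3O⁺: the π bond acts as the nucleophile and picks up H⁺, giving the more stable (Markovnikov) secondary carbocation. H2O is released.
No single 1,2-shift to an adjacent carbon would give a more-substituted cation, so no rearrangement occurs.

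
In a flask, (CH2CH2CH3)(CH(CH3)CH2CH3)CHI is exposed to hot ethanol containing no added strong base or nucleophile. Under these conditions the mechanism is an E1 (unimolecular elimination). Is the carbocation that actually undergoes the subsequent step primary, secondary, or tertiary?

tertiary

Step 1: Ionisation: the C–I σ-bond cleaves heterolytically; both bonding electrons depart with I⁻, leaving a secondary carbocation at the α-carbon.
Step 2: A 1,2-hydride shift from the adjacent sec-butyl carbon moves the positive charge from the secondary centre to an adjacent carbon, generating a more stable tertiary carbocation.
The cation rearranges from secondary to tertiary via a 1,2-hydride shift from the adjacent sec-butyl carbon; the tertiary cation is what reacts next.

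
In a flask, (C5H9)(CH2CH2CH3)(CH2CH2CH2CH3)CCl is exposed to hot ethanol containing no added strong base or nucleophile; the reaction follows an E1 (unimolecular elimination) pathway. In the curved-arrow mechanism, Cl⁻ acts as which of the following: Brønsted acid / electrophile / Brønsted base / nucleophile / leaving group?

leaving group

Step 1: Ionisation: the C–Cl σ-bond cleaves heterolytically; both bonding electrons depart with Cl⁻, leaving a tertiary carbocation at the α-carbon.
Cl⁻ departs with both electrons of the breaking σ-bond — that is the definition of a leaving group.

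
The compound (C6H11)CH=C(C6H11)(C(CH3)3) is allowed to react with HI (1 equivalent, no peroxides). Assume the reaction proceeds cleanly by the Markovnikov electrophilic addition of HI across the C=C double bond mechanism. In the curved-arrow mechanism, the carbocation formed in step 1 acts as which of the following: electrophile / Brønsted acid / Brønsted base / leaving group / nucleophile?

electrophile

Step 2: The I⁻ anion donates a lone pair to the carbocation, forming the new C–I σ-bond and giving the neutral alkyl halide.
The carbocation formed in step 1 accepts an electron pair into an empty or π* orbital — it is the electrophile.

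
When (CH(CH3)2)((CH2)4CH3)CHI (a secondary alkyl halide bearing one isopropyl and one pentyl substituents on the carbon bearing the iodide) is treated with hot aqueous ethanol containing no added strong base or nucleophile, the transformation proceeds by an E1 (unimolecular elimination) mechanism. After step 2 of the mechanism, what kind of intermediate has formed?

tertiary carbocation

Step 1: Unassisted departure of I⁻ (taking the C–I bonding pair) generates a secondary carbocation.
Step 2: A 1,2-hydride shift from the adjacent isopropyl carbon moves the positive charge from the secondary centre to an adjacent carbon, generating a more stable tertiary carbocation.
After step 2 the species present is a tertiary carbocation.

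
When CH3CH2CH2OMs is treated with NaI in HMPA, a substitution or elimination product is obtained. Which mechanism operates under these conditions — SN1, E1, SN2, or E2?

SN2

Conditions: a primary substrate with a strong nucleophile in the polar aprotic solvent HMPA.
These conditions are the textbook signature of the SN2 pathway.
An unhindered substrate with a strong nucleophile in a polar aprotic solvent favours one-step backside displacement.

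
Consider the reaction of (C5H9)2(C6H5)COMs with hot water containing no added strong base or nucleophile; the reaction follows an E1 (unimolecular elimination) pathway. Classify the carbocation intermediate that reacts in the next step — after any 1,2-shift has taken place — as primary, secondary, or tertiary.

Step 1: The C–O bond breaks with both electrons going to the mesylate; MsO⁻ leaves and a tertiary carbocation remains.
No single 1,2-shift to an adjacent carbon would give a more-substituted cation, so no rearrangement occurs.

tertiary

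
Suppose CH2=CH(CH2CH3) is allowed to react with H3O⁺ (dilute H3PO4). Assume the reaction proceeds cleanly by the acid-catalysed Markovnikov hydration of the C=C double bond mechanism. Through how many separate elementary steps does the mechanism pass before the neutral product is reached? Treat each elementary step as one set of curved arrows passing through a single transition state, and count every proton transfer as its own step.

Step 1: Protonation of the alkene by H3O⁺: the π bond acts as the nucleophile and picks up H⁺, giving the more stable (Markovnikov) secondary carbocation. H2O is released.
(No 1,2-shift: no single shift to an adjacent carbon would give a more stable cation.)
Step 2: A lone pair on the oxygen of H2O attacks the carbocation, forming a C–O bond and an oxonium ion (a protonated alcohol).
Step 3: Deprotonation of the oxonium ion by a water molecule delivers the neutral alcohol and regenerates the acid catalyst.
Total: 3 elementary steps.

3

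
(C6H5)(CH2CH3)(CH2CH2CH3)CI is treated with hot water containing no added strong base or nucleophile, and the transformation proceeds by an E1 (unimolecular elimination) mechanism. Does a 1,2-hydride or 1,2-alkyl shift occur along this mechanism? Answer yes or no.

The first-formed carbocation is tertiary.
No single 1,2-shift to an adjacent carbon would produce a more-substituted cation than the one already present, so no rearrangement occurs.

no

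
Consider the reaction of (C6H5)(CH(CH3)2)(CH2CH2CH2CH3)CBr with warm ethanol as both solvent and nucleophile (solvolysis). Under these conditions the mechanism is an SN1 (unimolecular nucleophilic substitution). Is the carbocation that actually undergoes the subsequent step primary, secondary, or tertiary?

tertiary

Step 1: Ionisation: the C–Br σ-bond cleaves heterolytically; both bonding electrons depart with Br⁻, leaving a tertiary carbocation at the α-carbon.
No single 1,2-shift to an adjacent carbon would give a more-substituted cation, so no rearrangement occurs.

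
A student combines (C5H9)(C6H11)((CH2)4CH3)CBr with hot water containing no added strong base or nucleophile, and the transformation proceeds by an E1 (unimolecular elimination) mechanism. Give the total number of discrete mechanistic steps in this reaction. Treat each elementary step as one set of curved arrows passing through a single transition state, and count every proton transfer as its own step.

2

Step 1: Unassisted departure of Br⁻ (taking the C–Br bonding pair) generates a tertiary carbocation.
(No 1,2-shift: no single shift to an adjacent carbon would give a more stable cation.)
Step 2: A water molecule (solvent) deprotonates a β-carbon; as the C–H bond breaks, those electrons form the new alkene π bond.
Total: 2 elementary steps.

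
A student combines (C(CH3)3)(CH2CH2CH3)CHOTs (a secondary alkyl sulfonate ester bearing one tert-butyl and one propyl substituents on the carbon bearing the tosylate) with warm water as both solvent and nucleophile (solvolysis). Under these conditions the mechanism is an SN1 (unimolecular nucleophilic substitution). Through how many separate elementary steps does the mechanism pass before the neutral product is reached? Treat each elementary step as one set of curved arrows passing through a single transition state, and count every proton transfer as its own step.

Step 1: Ionisation: the C–O σ-bond cleaves heterolytically; both bonding electrons depart with TsO⁻, leaving a secondary carbocation at the α-carbon.
Step 2: Carbocation rearrangement: a 1,2-methyl shift from the adjacent tert-butyl carbon converts the initially-formed secondary cation into the more stable tertiary cation.
Step 3: H2O donates an oxygen lone pair into the empty p orbital of the cation, giving a protonated alcohol (an oxonium ion).
Step 4: Deprotonation of the oxonium oxygen by solvent water yields the neutral alcohol.
Total: 4 elementary steps.

4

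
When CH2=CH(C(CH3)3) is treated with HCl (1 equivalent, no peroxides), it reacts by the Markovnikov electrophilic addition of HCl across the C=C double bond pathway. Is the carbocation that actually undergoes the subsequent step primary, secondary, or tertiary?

Step 1: The π electrons of the C=C bond attack a proton of HCl; Markovnikov addition places the new C–H on the less-substituted alkene carbon, so the positive charge ends up on the more-substituted carbon — a secondary carbocation. The H–Cl bond breaks heterolytically, releasing Cl⁻.
Step 2: A methyl group with its bonding pair migrates from the adjacent tert-butyl carbon to the cationic centre — a 1,2-methyl shift — upgrading the secondary cation to a tertiary one.
The cation rearranges from secondary to tertiary via a 1,2-methyl shift from the adjacent tert-butyl carbon; the tertiary cation is what reacts next.

tertiary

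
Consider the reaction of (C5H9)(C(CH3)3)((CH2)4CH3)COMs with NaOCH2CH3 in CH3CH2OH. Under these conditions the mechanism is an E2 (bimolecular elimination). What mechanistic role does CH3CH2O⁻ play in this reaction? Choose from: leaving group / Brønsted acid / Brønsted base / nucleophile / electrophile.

Step 1: Concerted anti-periplanar elimination: CH3CH2O⁻ abstracts a β-H while MsO⁻ leaves, and the C–H electrons become the new C=C π bond — all in a single transition state.
CH3CH2O⁻ accepts a proton in a proton-transfer step — a Brønsted base.

Brønsted base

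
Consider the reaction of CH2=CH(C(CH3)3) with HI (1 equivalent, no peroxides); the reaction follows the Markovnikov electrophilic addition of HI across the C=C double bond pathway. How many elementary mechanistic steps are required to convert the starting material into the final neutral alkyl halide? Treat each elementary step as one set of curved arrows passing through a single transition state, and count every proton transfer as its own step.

Step 1: The π electrons of the C=C bond attack a proton of HI; Markovnikov addition places the new C–H on the less-substituted alkene carbon, so the positive charge ends up on the more-substituted carbon — a secondary carbocation. The H–I bond breaks heterolytically, releasing I⁻.
Step 2: A methyl group with its bonding pair migrates from the adjacent tert-butyl carbon to the cationic centre — a 1,2-methyl shift — upgrading the secondary cation to a tertiary one.
Step 3: Nucleophilic attack by I⁻ on the carbocation completes the addition, giving R–I.
Total: 3 elementary steps.

3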